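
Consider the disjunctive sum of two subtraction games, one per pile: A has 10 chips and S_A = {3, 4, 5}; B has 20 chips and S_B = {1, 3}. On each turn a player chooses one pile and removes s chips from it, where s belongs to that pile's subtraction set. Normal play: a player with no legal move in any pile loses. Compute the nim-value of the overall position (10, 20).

0

Pile A, S = {3, 4, 5}:
n :  0  1  2  3  4  5  6  7  8  9 10
G :  0  0  0  1  1  1  2  2  0  0  0
G_A(10) = 0.
Pile B, S = {1, 3}:
n :  0  1  2  3  4  5  6  7  8  9 10 11 12 13 14 15 16 17 18 19 20
G :  0  1  0  1  0  1  0  1  0  1  0  1  0  1  0  1  0  1  0  1  0
G_B(20) = 0.
Combined Grundy value = 0 ⊕ 0 = 0.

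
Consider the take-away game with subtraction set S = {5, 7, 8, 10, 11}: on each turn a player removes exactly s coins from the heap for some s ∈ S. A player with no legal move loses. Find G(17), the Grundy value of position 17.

0

G(0) = 0
G(1) = mex{} = 0
G(2) = mex{} = 0
G(3) = mex{} = 0
G(4) = mex{} = 0
G(5) = mex{0} = 1
G(6) = mex{0} = 1
G(7) = mex{0,0} = 1
G(8) = mex{0,0,0} = 1
G(9) = mex{0,0,0} = 1
G(10) = mex{1,0,0,0} = 2
G(11) = mex{1,0,0,0,0} = 2
G(12) = mex{1,1,0,0,0} = 2
G(13) = mex{1,1,1,0,0} = 2
G(14) = mex{1,1,1,0,0} = 2
G(15) = mex{2,1,1,1,0} = 3
G(16) = mex{2,1,1,1,1} = 0
G(17) = mex{2,2,1,1,1} = 0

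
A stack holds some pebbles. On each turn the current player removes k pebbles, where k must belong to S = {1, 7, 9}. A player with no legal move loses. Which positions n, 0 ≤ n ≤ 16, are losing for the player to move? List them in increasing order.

0, 2, 4, 6, 8, 10, 12, 14, 16

G(0) = 0
G(1) = mex{0} = 1
G(2) = mex{1} = 0
G(3) = mex{0} = 1
G(4) = mex{1} = 0
G(5) = mex{0} = 1
G(6) = mex{1} = 0
G(7) = mex{0,0} = 1
G(8) = mex{1,1} = 0
G(9) = mex{0,0,0} = 1
G(10) = mex{1,1,1} = 0
G(11) = mex{0,0,0} = 1
G(12) = mex{1,1,1} = 0
G(13) = mex{0,0,0} = 1
G(14) = mex{1,1,1} = 0
G(15) = mex{0,0,0} = 1
G(16) = mex{1,1,1} = 0
P-positions are exactly the n with G(n) = 0.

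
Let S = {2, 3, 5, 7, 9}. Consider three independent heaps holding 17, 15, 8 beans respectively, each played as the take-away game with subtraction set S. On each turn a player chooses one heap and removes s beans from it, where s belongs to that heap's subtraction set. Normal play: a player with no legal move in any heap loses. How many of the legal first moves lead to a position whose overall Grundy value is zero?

All heaps use S = {2, 3, 5, 7, 9}:
G(0) = 0
G(1) = mex{} = 0
G(2) = mex{0} = 1
G(3) = mex{0,0} = 1
G(4) = mex{1,0} = 2
G(5) = mex{1,1,0} = 2
G(6) = mex{2,1,0} = 3
G(7) = mex{2,2,1,0} = 3
G(8) = mex{3,2,1,0} = 4
G(9) = mex{3,3,2,1,0} = 4
G(10) = mex{4,3,2,1,0} = 5
G(11) = mex{4,4,3,2,1} = 0
G(12) = mex{5,4,3,2,1} = 0
G(13) = mex{0,5,4,3,2} = 1
G(14) = mex{0,0,4,3,2} = 1
G(15) = mex{1,0,5,4,3} = 2
G(16) = mex{1,1,0,4,3} = 2
G(17) = mex{2,1,0,5,4} = 3
Heap A: G(17) = 3.
Heap B: G(15) = 2.
Heap C: G(8) = 4.
Combined Grundy value = 3 ⊕ 2 ⊕ 4 = 5.
A winning move leaves total XOR = 0, i.e. changes one component's Grundy value g to g ⊕ X where X is the current total.
Heap A: need g' = 3⊕5 = 6. Options: 17−2→G=2, 17−3→G=1, 17−5→G=0, 17−7→G=5, 17−9→G=4. Hits: 0.
Heap B: need g' = 2⊕5 = 7. Options: 15−2→G=1, 15−3→G=0, 15−5→G=5, 15−7→G=4, 15−9→G=3. Hits: 0.
Heap C: need g' = 4⊕5 = 1. Options: 8−2→G=3, 8−3→G=2, 8−5→G=1, 8−7→G=0. Hits: 1.

1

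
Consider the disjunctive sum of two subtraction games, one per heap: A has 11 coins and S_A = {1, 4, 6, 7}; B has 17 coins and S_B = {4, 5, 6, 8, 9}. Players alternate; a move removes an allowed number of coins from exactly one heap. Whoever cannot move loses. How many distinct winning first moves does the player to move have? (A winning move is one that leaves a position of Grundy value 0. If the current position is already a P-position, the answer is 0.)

Heap A, S = {1, 4, 6, 7}:
G(0) = 0
G(1) = mex{0} = 1
G(2) = mex{1} = 0
G(3) = mex{0} = 1
G(4) = mex{1,0} = 2
G(5) = mex{2,1} = 0
G(6) = mex{0,0,0} = 1
G(7) = mex{1,1,1,0} = 2
G(8) = mex{2,2,0,1} = 3
G(9) = mex{3,0,1,0} = 2
G(10) = mex{2,1,2,1} = 0
G(11) = mex{0,2,0,2} = 1
G_A(11) = 1.
Heap B, S = {4, 5, 6, 8, 9}:
G(0) = 0
G(1) = mex{} = 0
G(2) = mex{} = 0
G(3) = mex{} = 0
G(4) = mex{0} = 1
G(5) = mex{0,0} = 1
G(6) = mex{0,0,0} = 1
G(7) = mex{0,0,0} = 1
G(8) = mex{1,0,0,0} = 2
G(9) = mex{1,1,0,0,0} = 2
G(10) = mex{1,1,1,0,0} = 2
G(11) = mex{1,1,1,0,0} = 2
G(12) = mex{2,1,1,1,0} = 3
G(13) = mex{2,2,1,1,1} = 0
G(14) = mex{2,2,2,1,1} = 0
G(15) = mex{2,2,2,1,1} = 0
G(16) = mex{3,2,2,2,1} = 0
G(17) = mex{0,3,2,2,2} = 1
G_B(17) = 1.
Combined Grundy value = 1 ⊕ 1 = 0.
A winning move leaves total XOR = 0, i.e. changes one component's Grundy value g to g ⊕ X where X is the current total.
Heap A: target g' = 1⊕0 = 1, but every legal move changes the Grundy value (mex property), so 0 moves.
Heap B: target g' = 1⊕0 = 1, but every legal move changes the Grundy value (mex property), so 0 moves.

0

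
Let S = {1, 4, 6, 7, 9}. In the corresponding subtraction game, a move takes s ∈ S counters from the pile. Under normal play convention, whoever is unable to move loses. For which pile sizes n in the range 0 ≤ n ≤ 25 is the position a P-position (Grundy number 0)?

n :  0  1  2  3  4  5  6  7  8  9 10 11 12 13 14 15 16 17 18 19 20 21 22 23 24 25
G :  0  1  0  1  2  0  1  2  3  2  0  1  2  0  1  0  1  2  0  1  2  3  2  0  1  2
P-positions are exactly the n with G(n) = 0.

0, 2, 5, 10, 13, 15, 18, 23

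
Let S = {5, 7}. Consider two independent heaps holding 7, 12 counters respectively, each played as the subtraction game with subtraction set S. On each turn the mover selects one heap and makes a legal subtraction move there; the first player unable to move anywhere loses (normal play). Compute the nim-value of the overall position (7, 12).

1

All heaps use S = {5, 7}:
n :  0  1  2  3  4  5  6  7  8  9 10 11 12
G :  0  0  0  0  0  1  1  1  1  1  2  2  0
Heap A: G(7) = 1.
Heap B: G(12) = 0.
Combined Grundy value = 1 ⊕ 0 = 1.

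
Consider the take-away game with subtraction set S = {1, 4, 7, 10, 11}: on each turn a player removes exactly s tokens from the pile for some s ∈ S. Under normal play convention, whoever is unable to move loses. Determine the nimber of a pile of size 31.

n :  0  1  2  3  4  5  6  7  8  9 10 11 12 13 14 15 16 17 18 19 20 21 22 23 24 25 26 27 28 29 30 31
G :  0  1  0  1  2  0  1  2  0  1  2  3  2  3  0  1  3  0  1  3  0  1  0  1  2  3  2  4  3  2  4  3

3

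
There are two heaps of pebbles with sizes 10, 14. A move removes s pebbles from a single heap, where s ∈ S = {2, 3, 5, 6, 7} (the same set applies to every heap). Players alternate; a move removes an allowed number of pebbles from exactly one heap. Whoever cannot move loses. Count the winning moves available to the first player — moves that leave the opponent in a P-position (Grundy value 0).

3

All heaps use S = {2, 3, 5, 6, 7}:
G(0) = 0
G(1) = mex{} = 0
G(2) = mex{0} = 1
G(3) = mex{0,0} = 1
G(4) = mex{1,0} = 2
G(5) = mex{1,1,0} = 2
G(6) = mex{2,1,0,0} = 3
G(7) = mex{2,2,1,0,0} = 3
G(8) = mex{3,2,1,1,0} = 4
G(9) = mex{3,3,2,1,1} = 0
G(10) = mex{4,3,2,2,1} = 0
G(11) = mex{0,4,3,2,2} = 1
G(12) = mex{0,0,3,3,2} = 1
G(13) = mex{1,0,4,3,3} = 2
G(14) = mex{1,1,0,4,3} = 2
Heap A: G(10) = 0.
Heap B: G(14) = 2.
Combined Grundy value = 0 ⊕ 2 = 2.
A winning move leaves total XOR = 0, i.e. changes one component's Grundy value g to g ⊕ X where X is the current total.
Heap A: need g' = 0⊕2 = 2. Options: 10−2→G=4, 10−3→G=3, 10−5→G=2, 10−6→G=2, 10−7→G=1. Hits: 2.
Heap B: need g' = 2⊕2 = 0. Options: 14−2→G=1, 14−3→G=1, 14−5→G=0, 14−6→G=4, 14−7→G=3. Hits: 1.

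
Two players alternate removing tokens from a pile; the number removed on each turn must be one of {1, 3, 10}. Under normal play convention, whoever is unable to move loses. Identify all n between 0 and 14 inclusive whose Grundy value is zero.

0, 2, 4, 6, 8, 13

G(0) = 0
G(1) = mex{0} = 1
G(2) = mex{1} = 0
G(3) = mex{0,0} = 1
G(4) = mex{1,1} = 0
G(5) = mex{0,0} = 1
G(6) = mex{1,1} = 0
G(7) = mex{0,0} = 1
G(8) = mex{1,1} = 0
G(9) = mex{0,0} = 1
G(10) = mex{1,1,0} = 2
G(11) = mex{2,0,1} = 3
G(12) = mex{3,1,0} = 2
G(13) = mex{2,2,1} = 0
G(14) = mex{0,3,0} = 1
P-positions are exactly the n with G(n) = 0.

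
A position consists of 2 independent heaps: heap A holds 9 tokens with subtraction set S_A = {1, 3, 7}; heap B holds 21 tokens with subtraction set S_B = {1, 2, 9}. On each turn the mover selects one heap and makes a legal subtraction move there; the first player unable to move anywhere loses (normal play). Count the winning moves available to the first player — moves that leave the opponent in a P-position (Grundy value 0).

Heap A, S = {1, 3, 7}:
G(0) = 0
G(1) = mex{0} = 1
G(2) = mex{1} = 0
G(3) = mex{0,0} = 1
G(4) = mex{1,1} = 0
G(5) = mex{0,0} = 1
G(6) = mex{1,1} = 0
G(7) = mex{0,0,0} = 1
G(8) = mex{1,1,1} = 0
G(9) = mex{0,0,0} = 1
G_A(9) = 1.
Heap B, S = {1, 2, 9}:
G(0) = 0
G(1) = mex{0} = 1
G(2) = mex{1,0} = 2
G(3) = mex{2,1} = 0
G(4) = mex{0,2} = 1
G(5) = mex{1,0} = 2
G(6) = mex{2,1} = 0
G(7) = mex{0,2} = 1
G(8) = mex{1,0} = 2
G(9) = mex{2,1,0} = 3
G(10) = mex{3,2,1} = 0
G(11) = mex{0,3,2} = 1
G(12) = mex{1,0,0} = 2
G(13) = mex{2,1,1} = 0
G(14) = mex{0,2,2} = 1
G(15) = mex{1,0,0} = 2
G(16) = mex{2,1,1} = 0
G(17) = mex{0,2,2} = 1
G(18) = mex{1,0,3} = 2
G(19) = mex{2,1,0} = 3
G(20) = mex{3,2,1} = 0
G(21) = mex{0,3,2} = 1
G_B(21) = 1.
Combined Grundy value = 1 ⊕ 1 = 0.
A winning move leaves total XOR = 0, i.e. changes one component's Grundy value g to g ⊕ X where X is the current total.
Heap A: target g' = 1⊕0 = 1, but every legal move changes the Grundy value (mex property), so 0 moves.
Heap B: target g' = 1⊕0 = 1, but every legal move changes the Grundy value (mex property), so 0 moves.

0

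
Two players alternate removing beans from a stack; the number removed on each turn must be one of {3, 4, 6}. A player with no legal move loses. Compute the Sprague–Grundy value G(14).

n :  0  1  2  3  4  5  6  7  8  9 10 11 12 13 14
G :  0  0  0  1  1  1  2  2  2  0  0  0  1  1  1

1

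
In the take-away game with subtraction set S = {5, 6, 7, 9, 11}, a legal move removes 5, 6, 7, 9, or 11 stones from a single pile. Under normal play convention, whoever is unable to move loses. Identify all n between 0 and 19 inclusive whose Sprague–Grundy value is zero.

0, 1, 2, 3, 4, 16, 17, 18, 19

G(0) = 0
G(1) = mex{} = 0
G(2) = mex{} = 0
G(3) = mex{} = 0
G(4) = mex{} = 0
G(5) = mex{0} = 1
G(6) = mex{0,0} = 1
G(7) = mex{0,0,0} = 1
G(8) = mex{0,0,0} = 1
G(9) = mex{0,0,0,0} = 1
G(10) = mex{1,0,0,0} = 2
G(11) = mex{1,1,0,0,0} = 2
G(12) = mex{1,1,1,0,0} = 2
G(13) = mex{1,1,1,0,0} = 2
G(14) = mex{1,1,1,1,0} = 2
G(15) = mex{2,1,1,1,0} = 3
G(16) = mex{2,2,1,1,1} = 0
G(17) = mex{2,2,2,1,1} = 0
G(18) = mex{2,2,2,1,1} = 0
G(19) = mex{2,2,2,2,1} = 0
P-positions are exactly the n with G(n) = 0.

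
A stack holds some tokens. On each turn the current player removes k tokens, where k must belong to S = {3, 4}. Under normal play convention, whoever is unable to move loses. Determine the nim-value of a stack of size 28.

0

G(0) = 0
G(1) = mex{} = 0
G(2) = mex{} = 0
G(3) = mex{0} = 1
G(4) = mex{0,0} = 1
G(5) = mex{0,0} = 1
G(6) = mex{1,0} = 2
G(7) = mex{1,1} = 0
G(8) = mex{1,1} = 0
G(9) = mex{2,1} = 0
G(10) = mex{0,2} = 1
G(11) = mex{0,0} = 1
G(12) = mex{0,0} = 1
G(13) = mex{1,0} = 2
G(14) = mex{1,1} = 0
G(15) = mex{1,1} = 0
G(16) = mex{2,1} = 0
G(17) = mex{0,2} = 1
G(18) = mex{0,0} = 1
G(19) = mex{0,0} = 1
G(20) = mex{1,0} = 2
G(21) = mex{1,1} = 0
G(22) = mex{1,1} = 0
G(23) = mex{2,1} = 0
G(24) = mex{0,2} = 1
G(25) = mex{0,0} = 1
G(26) = mex{0,0} = 1
G(27) = mex{1,0} = 2
G(28) = mex{1,1} = 0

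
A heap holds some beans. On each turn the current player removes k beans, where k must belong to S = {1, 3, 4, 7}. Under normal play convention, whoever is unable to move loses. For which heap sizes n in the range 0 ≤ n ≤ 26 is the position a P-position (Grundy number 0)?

G(0) = 0
G(1) = mex{0} = 1
G(2) = mex{1} = 0
G(3) = mex{0,0} = 1
G(4) = mex{1,1,0} = 2
G(5) = mex{2,0,1} = 3
G(6) = mex{3,1,0} = 2
G(7) = mex{2,2,1,0} = 3
G(8) = mex{3,3,2,1} = 0
G(9) = mex{0,2,3,0} = 1
G(10) = mex{1,3,2,1} = 0
G(11) = mex{0,0,3,2} = 1
G(12) = mex{1,1,0,3} = 2
G(13) = mex{2,0,1,2} = 3
G(14) = mex{3,1,0,3} = 2
G(15) = mex{2,2,1,0} = 3
G(16) = mex{3,3,2,1} = 0
G(17) = mex{0,2,3,0} = 1
G(18) = mex{1,3,2,1} = 0
G(19) = mex{0,0,3,2} = 1
G(20) = mex{1,1,0,3} = 2
G(21) = mex{2,0,1,2} = 3
G(22) = mex{3,1,0,3} = 2
G(23) = mex{2,2,1,0} = 3
G(24) = mex{3,3,2,1} = 0
G(25) = mex{0,2,3,0} = 1
G(26) = mex{1,3,2,1} = 0
P-positions are exactly the n with G(n) = 0.

0, 2, 8, 10, 16, 18, 24, 26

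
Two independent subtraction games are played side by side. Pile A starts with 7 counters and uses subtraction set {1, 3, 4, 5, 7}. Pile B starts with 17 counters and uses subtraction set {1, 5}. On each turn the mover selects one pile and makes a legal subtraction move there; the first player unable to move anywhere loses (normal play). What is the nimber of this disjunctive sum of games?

Pile A, S = {1, 3, 4, 5, 7}:
n : 0 1 2 3 4 5 6 7
G : 0 1 0 1 2 3 2 3
G_A(7) = 3.
Pile B, S = {1, 5}:
G(0) = 0
G(1) = mex{0} = 1
G(2) = mex{1} = 0
G(3) = mex{0} = 1
G(4) = mex{1} = 0
G(5) = mex{0,0} = 1
G(6) = mex{1,1} = 0
G(7) = mex{0,0} = 1
G(8) = mex{1,1} = 0
G(9) = mex{0,0} = 1
G(10) = mex{1,1} = 0
G(11) = mex{0,0} = 1
G(12) = mex{1,1} = 0
G(13) = mex{0,0} = 1
G(14) = mex{1,1} = 0
G(15) = mex{0,0} = 1
G(16) = mex{1,1} = 0
G(17) = mex{0,0} = 1
G_B(17) = 1.
Combined Grundy value = 3 ⊕ 1 = 2.

2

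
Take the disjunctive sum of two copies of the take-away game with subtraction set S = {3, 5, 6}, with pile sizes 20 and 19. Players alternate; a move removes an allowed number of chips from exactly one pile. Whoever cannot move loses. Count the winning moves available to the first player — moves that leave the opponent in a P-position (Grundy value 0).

All piles use S = {3, 5, 6}:
n :  0  1  2  3  4  5  6  7  8  9 10 11 12 13 14 15 16 17 18 19 20
G :  0  0  0  1  1  1  2  2  2  0  0  0  1  1  1  2  2  2  0  0  0
Pile A: G(20) = 0.
Pile B: G(19) = 0.
Combined Grundy value = 0 ⊕ 0 = 0.
A winning move leaves total XOR = 0, i.e. changes one component's Grundy value g to g ⊕ X where X is the current total.
Pile A: target g' = 0⊕0 = 0, but every legal move changes the Grundy value (mex property), so 0 moves.
Pile B: target g' = 0⊕0 = 0, but every legal move changes the Grundy value (mex property), so 0 moves.

0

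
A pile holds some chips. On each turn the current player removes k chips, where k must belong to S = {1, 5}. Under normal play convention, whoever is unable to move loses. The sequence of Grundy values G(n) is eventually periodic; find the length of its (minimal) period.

2

G(0) = 0
G(1) = mex{0} = 1
G(2) = mex{1} = 0
G(3) = mex{0} = 1
G(4) = mex{1} = 0
G(5) = mex{0,0} = 1
G(6) = mex{1,1} = 0
G(7) = mex{0,0} = 1
G(8) = mex{1,1} = 0
G(9) = mex{0,0} = 1
G(10) = mex{1,1} = 0
G(11) = mex{0,0} = 1
G(12) = mex{1,1} = 0
G(13) = mex{0,0} = 1
G(14) = mex{1,1} = 0
G(n+2) = G(n) holds for n = 0,…,4 (a full window of length max(S) = 5), so the sequence is purely periodic with period 2.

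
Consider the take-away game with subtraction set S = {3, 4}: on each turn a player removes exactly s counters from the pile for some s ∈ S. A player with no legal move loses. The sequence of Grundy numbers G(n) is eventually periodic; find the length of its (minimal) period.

G(0) = 0
G(1) = mex{} = 0
G(2) = mex{} = 0
G(3) = mex{0} = 1
G(4) = mex{0,0} = 1
G(5) = mex{0,0} = 1
G(6) = mex{1,0} = 2
G(7) = mex{1,1} = 0
G(8) = mex{1,1} = 0
G(9) = mex{2,1} = 0
G(10) = mex{0,2} = 1
G(11) = mex{0,0} = 1
G(12) = mex{0,0} = 1
G(13) = mex{1,0} = 2
G(14) = mex{1,1} = 0
G(15) = mex{1,1} = 0
G(n+7) = G(n) holds for n = 0,…,3 (a full window of length max(S) = 4), so the sequence is purely periodic with period 7.

7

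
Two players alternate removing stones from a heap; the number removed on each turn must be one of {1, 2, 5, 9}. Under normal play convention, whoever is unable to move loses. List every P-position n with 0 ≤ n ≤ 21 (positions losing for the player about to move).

G(0) = 0
G(1) = mex{0} = 1
G(2) = mex{1,0} = 2
G(3) = mex{2,1} = 0
G(4) = mex{0,2} = 1
G(5) = mex{1,0,0} = 2
G(6) = mex{2,1,1} = 0
G(7) = mex{0,2,2} = 1
G(8) = mex{1,0,0} = 2
G(9) = mex{2,1,1,0} = 3
G(10) = mex{3,2,2,1} = 0
G(11) = mex{0,3,0,2} = 1
G(12) = mex{1,0,1,0} = 2
G(13) = mex{2,1,2,1} = 0
G(14) = mex{0,2,3,2} = 1
G(15) = mex{1,0,0,0} = 2
G(16) = mex{2,1,1,1} = 0
G(17) = mex{0,2,2,2} = 1
G(18) = mex{1,0,0,3} = 2
G(19) = mex{2,1,1,0} = 3
G(20) = mex{3,2,2,1} = 0
G(21) = mex{0,3,0,2} = 1
P-positions are exactly the n with G(n) = 0.

0, 3, 6, 10, 13, 16, 20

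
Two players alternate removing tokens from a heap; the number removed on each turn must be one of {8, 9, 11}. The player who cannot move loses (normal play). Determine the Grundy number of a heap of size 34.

1

n :  0  1  2  3  4  5  6  7  8  9 10 11 12 13 14 15 16 17 18 19 20 21 22 23 24 25 26 27 28 29 30 31 32 33 34
G :  0  0  0  0  0  0  0  0  1  1  1  1  1  1  1  1  2  2  2  0  0  0  0  0  0  0  0  1  1  1  1  1  1  1  1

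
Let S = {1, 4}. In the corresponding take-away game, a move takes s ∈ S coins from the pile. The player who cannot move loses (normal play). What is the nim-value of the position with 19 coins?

2

n :  0  1  2  3  4  5  6  7  8  9 10 11 12 13 14 15 16 17 18 19
G :  0  1  0  1  2  0  1  0  1  2  0  1  0  1  2  0  1  0  1  2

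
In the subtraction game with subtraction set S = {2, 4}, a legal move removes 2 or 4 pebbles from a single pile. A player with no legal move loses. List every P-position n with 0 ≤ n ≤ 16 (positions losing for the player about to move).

0, 1, 6, 7, 12, 13

G(0) = 0
G(1) = mex{} = 0
G(2) = mex{0} = 1
G(3) = mex{0} = 1
G(4) = mex{1,0} = 2
G(5) = mex{1,0} = 2
G(6) = mex{2,1} = 0
G(7) = mex{2,1} = 0
G(8) = mex{0,2} = 1
G(9) = mex{0,2} = 1
G(10) = mex{1,0} = 2
G(11) = mex{1,0} = 2
G(12) = mex{2,1} = 0
G(13) = mex{2,1} = 0
G(14) = mex{0,2} = 1
G(15) = mex{0,2} = 1
G(16) = mex{1,0} = 2
P-positions are exactly the n with G(n) = 0.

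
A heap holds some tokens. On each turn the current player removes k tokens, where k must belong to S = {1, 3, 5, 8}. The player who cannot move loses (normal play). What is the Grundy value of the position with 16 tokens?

1

n :  0  1  2  3  4  5  6  7  8  9 10 11 12 13 14 15 16
G :  0  1  0  1  0  1  0  1  2  3  2  3  2  0  1  0  1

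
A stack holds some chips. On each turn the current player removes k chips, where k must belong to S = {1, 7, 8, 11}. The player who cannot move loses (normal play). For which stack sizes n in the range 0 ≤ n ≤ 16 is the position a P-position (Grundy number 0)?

0, 2, 4, 6, 16

n :  0  1  2  3  4  5  6  7  8  9 10 11 12 13 14 15 16
G :  0  1  0  1  0  1  0  1  2  3  2  3  2  3  2  3  0
P-positions are exactly the n with G(n) = 0.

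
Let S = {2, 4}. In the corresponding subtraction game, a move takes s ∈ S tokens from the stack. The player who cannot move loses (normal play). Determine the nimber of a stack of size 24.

0

n :  0  1  2  3  4  5  6  7  8  9 10 11 12 13 14 15 16 17 18 19 20 21 22 23 24
G :  0  0  1  1  2  2  0  0  1  1  2  2  0  0  1  1  2  2  0  0  1  1  2  2  0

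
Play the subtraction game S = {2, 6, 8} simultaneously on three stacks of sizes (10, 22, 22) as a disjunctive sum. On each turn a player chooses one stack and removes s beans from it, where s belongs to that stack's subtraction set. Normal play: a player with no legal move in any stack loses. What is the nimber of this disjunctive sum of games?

All stacks use S = {2, 6, 8}:
n :  0  1  2  3  4  5  6  7  8  9 10 11 12 13 14 15 16 17 18 19 20 21 22
G :  0  0  1  1  0  0  1  1  2  2  3  3  2  2  0  0  1  1  0  0  1  1  2
Stack A: G(10) = 3.
Stack B: G(22) = 2.
Stack C: G(22) = 2.
Combined Grundy value = 3 ⊕ 2 ⊕ 2 = 3.

3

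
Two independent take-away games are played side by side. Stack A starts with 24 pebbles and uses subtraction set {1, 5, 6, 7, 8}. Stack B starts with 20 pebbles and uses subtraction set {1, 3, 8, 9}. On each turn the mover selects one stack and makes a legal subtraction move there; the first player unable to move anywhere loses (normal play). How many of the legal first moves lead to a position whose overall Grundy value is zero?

2

Stack A, S = {1, 5, 6, 7, 8}:
G(0) = 0
G(1) = mex{0} = 1
G(2) = mex{1} = 0
G(3) = mex{0} = 1
G(4) = mex{1} = 0
G(5) = mex{0,0} = 1
G(6) = mex{1,1,0} = 2
G(7) = mex{2,0,1,0} = 3
G(8) = mex{3,1,0,1,0} = 2
G(9) = mex{2,0,1,0,1} = 3
G(10) = mex{3,1,0,1,0} = 2
G(11) = mex{2,2,1,0,1} = 3
G(12) = mex{3,3,2,1,0} = 4
G(13) = mex{4,2,3,2,1} = 0
G(14) = mex{0,3,2,3,2} = 1
G(15) = mex{1,2,3,2,3} = 0
G(16) = mex{0,3,2,3,2} = 1
G(17) = mex{1,4,3,2,3} = 0
G(18) = mex{0,0,4,3,2} = 1
G(19) = mex{1,1,0,4,3} = 2
G(20) = mex{2,0,1,0,4} = 3
G(21) = mex{3,1,0,1,0} = 2
G(22) = mex{2,0,1,0,1} = 3
G(23) = mex{3,1,0,1,0} = 2
G(24) = mex{2,2,1,0,1} = 3
G_A(24) = 3.
Stack B, S = {1, 3, 8, 9}:
n :  0  1  2  3  4  5  6  7  8  9 10 11 12 13 14 15 16 17 18 19 20
G :  0  1  0  1  0  1  0  1  2  3  2  3  2  3  2  3  0  1  0  1  0
G_B(20) = 0.
Combined Grundy value = 3 ⊕ 0 = 3.
A winning move leaves total XOR = 0, i.e. changes one component's Grundy value g to g ⊕ X where X is the current total.
Stack A: need g' = 3⊕3 = 0. Options: 24−1→G=2, 24−5→G=2, 24−6→G=1, 24−7→G=0, 24−8→G=1. Hits: 1.
Stack B: need g' = 0⊕3 = 3. Options: 20−1→G=1, 20−3→G=1, 20−8→G=2, 20−9→G=3. Hits: 1.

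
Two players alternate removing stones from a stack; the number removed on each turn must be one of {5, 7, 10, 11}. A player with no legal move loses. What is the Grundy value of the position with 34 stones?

0

n :  0  1  2  3  4  5  6  7  8  9 10 11 12 13 14 15 16 17 18 19 20 21 22 23 24 25 26 27 28 29 30 31 32 33 34
G :  0  0  0  0  0  1  1  1  1  1  2  2  2  2  2  3  0  0  0  0  0  1  1  1  1  1  2  2  2  2  2  3  0  0  0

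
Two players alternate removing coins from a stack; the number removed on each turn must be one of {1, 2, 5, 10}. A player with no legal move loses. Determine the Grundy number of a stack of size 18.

n :  0  1  2  3  4  5  6  7  8  9 10 11 12 13 14 15 16 17 18
G :  0  1  2  0  1  2  0  1  2  0  1  2  0  1  2  0  1  2  0

0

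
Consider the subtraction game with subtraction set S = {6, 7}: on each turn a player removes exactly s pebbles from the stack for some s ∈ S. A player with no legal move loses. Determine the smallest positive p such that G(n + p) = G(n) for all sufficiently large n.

n :  0  1  2  3  4  5  6  7  8  9 10 11 12 13 14 15 16 17 18 19 20 21 22 23 24 25 26 27
G :  0  0  0  0  0  0  1  1  1  1  1  1  2  0  0  0  0  0  0  1  1  1  1  1  1  2  0  0
G(n+13) = G(n) holds for n = 0,…,6 (a full window of length max(S) = 7), so the sequence is purely periodic with period 13.

13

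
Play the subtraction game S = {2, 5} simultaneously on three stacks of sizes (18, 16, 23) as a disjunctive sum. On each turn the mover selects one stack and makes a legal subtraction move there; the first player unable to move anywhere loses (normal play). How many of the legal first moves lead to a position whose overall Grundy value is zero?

All stacks use S = {2, 5}:
G(0) = 0
G(1) = mex{} = 0
G(2) = mex{0} = 1
G(3) = mex{0} = 1
G(4) = mex{1} = 0
G(5) = mex{1,0} = 2
G(6) = mex{0,0} = 1
G(7) = mex{2,1} = 0
G(8) = mex{1,1} = 0
G(9) = mex{0,0} = 1
G(10) = mex{0,2} = 1
G(11) = mex{1,1} = 0
G(12) = mex{1,0} = 2
G(13) = mex{0,0} = 1
G(14) = mex{2,1} = 0
G(15) = mex{1,1} = 0
G(16) = mex{0,0} = 1
G(17) = mex{0,2} = 1
G(18) = mex{1,1} = 0
G(19) = mex{1,0} = 2
G(20) = mex{0,0} = 1
G(21) = mex{2,1} = 0
G(22) = mex{1,1} = 0
G(23) = mex{0,0} = 1
Stack A: G(18) = 0.
Stack B: G(16) = 1.
Stack C: G(23) = 1.
Combined Grundy value = 0 ⊕ 1 ⊕ 1 = 0.
A winning move leaves total XOR = 0, i.e. changes one component's Grundy value g to g ⊕ X where X is the current total.
Stack A: target g' = 0⊕0 = 0, but every legal move changes the Grundy value (mex property), so 0 moves.
Stack B: target g' = 1⊕0 = 1, but every legal move changes the Grundy value (mex property), so 0 moves.
Stack C: target g' = 1⊕0 = 1, but every legal move changes the Grundy value (mex property), so 0 moves.

0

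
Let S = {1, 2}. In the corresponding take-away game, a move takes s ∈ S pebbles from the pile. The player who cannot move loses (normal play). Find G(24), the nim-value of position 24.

0

G(0) = 0
G(1) = mex{0} = 1
G(2) = mex{1,0} = 2
G(3) = mex{2,1} = 0
G(4) = mex{0,2} = 1
G(5) = mex{1,0} = 2
G(6) = mex{2,1} = 0
G(7) = mex{0,2} = 1
G(8) = mex{1,0} = 2
G(9) = mex{2,1} = 0
G(10) = mex{0,2} = 1
G(11) = mex{1,0} = 2
G(12) = mex{2,1} = 0
G(13) = mex{0,2} = 1
G(14) = mex{1,0} = 2
G(15) = mex{2,1} = 0
G(16) = mex{0,2} = 1
G(17) = mex{1,0} = 2
G(18) = mex{2,1} = 0
G(19) = mex{0,2} = 1
G(20) = mex{1,0} = 2
G(21) = mex{2,1} = 0
G(22) = mex{0,2} = 1
G(23) = mex{1,0} = 2
G(24) = mex{2,1} = 0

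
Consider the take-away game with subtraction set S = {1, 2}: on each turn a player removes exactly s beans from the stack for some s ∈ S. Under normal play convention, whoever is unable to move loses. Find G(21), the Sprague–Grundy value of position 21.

n :  0  1  2  3  4  5  6  7  8  9 10 11 12 13 14 15 16 17 18 19 20 21
G :  0  1  2  0  1  2  0  1  2  0  1  2  0  1  2  0  1  2  0  1  2  0

0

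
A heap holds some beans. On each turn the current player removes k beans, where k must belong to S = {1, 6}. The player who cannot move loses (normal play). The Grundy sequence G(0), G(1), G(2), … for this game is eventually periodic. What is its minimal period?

n :  0  1  2  3  4  5  6  7  8  9 10 11 12 13 14 15
G :  0  1  0  1  0  1  2  0  1  0  1  0  1  2  0  1
G(n+7) = G(n) holds for n = 0,…,5 (a full window of length max(S) = 6), so the sequence is purely periodic with period 7.

7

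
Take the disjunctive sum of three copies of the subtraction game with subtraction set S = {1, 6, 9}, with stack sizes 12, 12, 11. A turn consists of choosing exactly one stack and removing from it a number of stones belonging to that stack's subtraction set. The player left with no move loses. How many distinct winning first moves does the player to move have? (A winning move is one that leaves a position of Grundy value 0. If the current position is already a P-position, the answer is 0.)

5

All stacks use S = {1, 6, 9}:
n :  0  1  2  3  4  5  6  7  8  9 10 11 12
G :  0  1  0  1  0  1  2  0  1  2  3  2  0
Stack A: G(12) = 0.
Stack B: G(12) = 0.
Stack C: G(11) = 2.
Combined Grundy value = 0 ⊕ 0 ⊕ 2 = 2.
A winning move leaves total XOR = 0, i.e. changes one component's Grundy value g to g ⊕ X where X is the current total.
Stack A: need g' = 0⊕2 = 2. Options: 12−1→G=2, 12−6→G=2, 12−9→G=1. Hits: 2.
Stack B: need g' = 0⊕2 = 2. Options: 12−1→G=2, 12−6→G=2, 12−9→G=1. Hits: 2.
Stack C: need g' = 2⊕2 = 0. Options: 11−1→G=3, 11−6→G=1, 11−9→G=0. Hits: 1.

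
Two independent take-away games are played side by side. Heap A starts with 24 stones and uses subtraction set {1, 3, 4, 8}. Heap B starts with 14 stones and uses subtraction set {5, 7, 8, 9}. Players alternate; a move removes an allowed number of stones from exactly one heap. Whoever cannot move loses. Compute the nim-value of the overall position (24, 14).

1

Heap A, S = {1, 3, 4, 8}:
n :  0  1  2  3  4  5  6  7  8  9 10 11 12 13 14 15 16 17 18 19 20 21 22 23 24
G :  0  1  0  1  2  3  2  0  1  0  1  2  3  2  0  1  0  1  2  3  2  0  1  0  1
G_A(24) = 1.
Heap B, S = {5, 7, 8, 9}:
n :  0  1  2  3  4  5  6  7  8  9 10 11 12 13 14
G :  0  0  0  0  0  1  1  1  1  1  2  2  2  2  0
G_B(14) = 0.
Combined Grundy value = 1 ⊕ 0 = 1.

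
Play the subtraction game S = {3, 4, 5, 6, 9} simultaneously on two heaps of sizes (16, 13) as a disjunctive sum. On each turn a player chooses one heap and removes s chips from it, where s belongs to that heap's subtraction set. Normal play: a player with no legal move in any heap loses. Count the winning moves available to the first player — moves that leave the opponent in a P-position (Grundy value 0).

3

All heaps use S = {3, 4, 5, 6, 9}:
G(0) = 0
G(1) = mex{} = 0
G(2) = mex{} = 0
G(3) = mex{0} = 1
G(4) = mex{0,0} = 1
G(5) = mex{0,0,0} = 1
G(6) = mex{1,0,0,0} = 2
G(7) = mex{1,1,0,0} = 2
G(8) = mex{1,1,1,0} = 2
G(9) = mex{2,1,1,1,0} = 3
G(10) = mex{2,2,1,1,0} = 3
G(11) = mex{2,2,2,1,0} = 3
G(12) = mex{3,2,2,2,1} = 0
G(13) = mex{3,3,2,2,1} = 0
G(14) = mex{3,3,3,2,1} = 0
G(15) = mex{0,3,3,3,2} = 1
G(16) = mex{0,0,3,3,2} = 1
Heap A: G(16) = 1.
Heap B: G(13) = 0.
Combined Grundy value = 1 ⊕ 0 = 1.
A winning move leaves total XOR = 0, i.e. changes one component's Grundy value g to g ⊕ X where X is the current total.
Heap A: need g' = 1⊕1 = 0. Options: 16−3→G=0, 16−4→G=0, 16−5→G=3, 16−6→G=3, 16−9→G=2. Hits: 2.
Heap B: need g' = 0⊕1 = 1. Options: 13−3→G=3, 13−4→G=3, 13−5→G=2, 13−6→G=2, 13−9→G=1. Hits: 1.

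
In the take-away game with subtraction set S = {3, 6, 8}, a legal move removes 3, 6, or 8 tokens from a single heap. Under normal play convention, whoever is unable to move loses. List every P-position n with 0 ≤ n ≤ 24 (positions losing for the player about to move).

0, 1, 2, 11, 12, 13, 22, 23, 24

n :  0  1  2  3  4  5  6  7  8  9 10 11 12 13 14 15 16 17 18 19 20 21 22 23 24
G :  0  0  0  1  1  1  2  2  2  3  3  0  0  0  1  1  1  2  2  2  3  3  0  0  0
P-positions are exactly the n with G(n) = 0.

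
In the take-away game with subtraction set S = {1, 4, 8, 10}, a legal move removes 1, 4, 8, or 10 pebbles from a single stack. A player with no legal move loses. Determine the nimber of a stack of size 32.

n :  0  1  2  3  4  5  6  7  8  9 10 11 12 13 14 15 16 17 18 19 20 21 22 23 24 25 26 27 28 29 30 31 32
G :  0  1  0  1  2  0  1  0  1  2  3  2  3  4  0  1  0  1  2  0  1  0  1  2  3  2  3  4  0  1  0  1  2

2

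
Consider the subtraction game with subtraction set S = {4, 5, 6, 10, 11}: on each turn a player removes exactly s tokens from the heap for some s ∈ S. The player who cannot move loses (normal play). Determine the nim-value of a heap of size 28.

3

G(0) = 0
G(1) = mex{} = 0
G(2) = mex{} = 0
G(3) = mex{} = 0
G(4) = mex{0} = 1
G(5) = mex{0,0} = 1
G(6) = mex{0,0,0} = 1
G(7) = mex{0,0,0} = 1
G(8) = mex{1,0,0} = 2
G(9) = mex{1,1,0} = 2
G(10) = mex{1,1,1,0} = 2
G(11) = mex{1,1,1,0,0} = 2
G(12) = mex{2,1,1,0,0} = 3
G(13) = mex{2,2,1,0,0} = 3
G(14) = mex{2,2,2,1,0} = 3
G(15) = mex{2,2,2,1,1} = 0
G(16) = mex{3,2,2,1,1} = 0
G(17) = mex{3,3,2,1,1} = 0
G(18) = mex{3,3,3,2,1} = 0
G(19) = mex{0,3,3,2,2} = 1
G(20) = mex{0,0,3,2,2} = 1
G(21) = mex{0,0,0,2,2} = 1
G(22) = mex{0,0,0,3,2} = 1
G(23) = mex{1,0,0,3,3} = 2
G(24) = mex{1,1,0,3,3} = 2
G(25) = mex{1,1,1,0,3} = 2
G(26) = mex{1,1,1,0,0} = 2
G(27) = mex{2,1,1,0,0} = 3
G(28) = mex{2,2,1,0,0} = 3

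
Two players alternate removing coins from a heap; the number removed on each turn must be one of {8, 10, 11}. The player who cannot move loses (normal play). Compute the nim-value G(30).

G(0) = 0
G(1) = mex{} = 0
G(2) = mex{} = 0
G(3) = mex{} = 0
G(4) = mex{} = 0
G(5) = mex{} = 0
G(6) = mex{} = 0
G(7) = mex{} = 0
G(8) = mex{0} = 1
G(9) = mex{0} = 1
G(10) = mex{0,0} = 1
G(11) = mex{0,0,0} = 1
G(12) = mex{0,0,0} = 1
G(13) = mex{0,0,0} = 1
G(14) = mex{0,0,0} = 1
G(15) = mex{0,0,0} = 1
G(16) = mex{1,0,0} = 2
G(17) = mex{1,0,0} = 2
G(18) = mex{1,1,0} = 2
G(19) = mex{1,1,1} = 0
G(20) = mex{1,1,1} = 0
G(21) = mex{1,1,1} = 0
G(22) = mex{1,1,1} = 0
G(23) = mex{1,1,1} = 0
G(24) = mex{2,1,1} = 0
G(25) = mex{2,1,1} = 0
G(26) = mex{2,2,1} = 0
G(27) = mex{0,2,2} = 1
G(28) = mex{0,2,2} = 1
G(29) = mex{0,0,2} = 1
G(30) = mex{0,0,0} = 1

1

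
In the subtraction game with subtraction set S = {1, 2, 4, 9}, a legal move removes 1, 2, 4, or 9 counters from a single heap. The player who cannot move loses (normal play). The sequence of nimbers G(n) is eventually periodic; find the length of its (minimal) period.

11

n :  0  1  2  3  4  5  6  7  8  9 10 11 12 13 14 15 16 17 18 19 20 21 22 23
G :  0  1  2  0  1  2  0  1  2  3  4  0  1  2  0  1  2  0  1  2  3  4  0  1
G(n+11) = G(n) holds for n = 0,…,8 (a full window of length max(S) = 9), so the sequence is purely periodic with period 11.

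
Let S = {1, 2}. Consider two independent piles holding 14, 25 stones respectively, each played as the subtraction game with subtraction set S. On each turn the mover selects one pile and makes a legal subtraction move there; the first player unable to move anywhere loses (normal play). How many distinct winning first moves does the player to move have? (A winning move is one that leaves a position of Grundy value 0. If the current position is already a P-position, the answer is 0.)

2

All piles use S = {1, 2}:
G(0) = 0
G(1) = mex{0} = 1
G(2) = mex{1,0} = 2
G(3) = mex{2,1} = 0
G(4) = mex{0,2} = 1
G(5) = mex{1,0} = 2
G(6) = mex{2,1} = 0
G(7) = mex{0,2} = 1
G(8) = mex{1,0} = 2
G(9) = mex{2,1} = 0
G(10) = mex{0,2} = 1
G(11) = mex{1,0} = 2
G(12) = mex{2,1} = 0
G(13) = mex{0,2} = 1
G(14) = mex{1,0} = 2
G(15) = mex{2,1} = 0
G(16) = mex{0,2} = 1
G(17) = mex{1,0} = 2
G(18) = mex{2,1} = 0
G(19) = mex{0,2} = 1
G(20) = mex{1,0} = 2
G(21) = mex{2,1} = 0
G(22) = mex{0,2} = 1
G(23) = mex{1,0} = 2
G(24) = mex{2,1} = 0
G(25) = mex{0,2} = 1
Pile A: G(14) = 2.
Pile B: G(25) = 1.
Combined Grundy value = 2 ⊕ 1 = 3.
A winning move leaves total XOR = 0, i.e. changes one component's Grundy value g to g ⊕ X where X is the current total.
Pile A: need g' = 2⊕3 = 1. Options: 14−1→G=1, 14−2→G=0. Hits: 1.
Pile B: need g' = 1⊕3 = 2. Options: 25−1→G=0, 25−2→G=2. Hits: 1.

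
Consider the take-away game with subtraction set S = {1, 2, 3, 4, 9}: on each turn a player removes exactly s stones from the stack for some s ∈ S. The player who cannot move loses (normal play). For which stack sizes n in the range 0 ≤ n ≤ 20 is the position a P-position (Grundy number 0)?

0, 5, 10, 15, 20

n :  0  1  2  3  4  5  6  7  8  9 10 11 12 13 14 15 16 17 18 19 20
G :  0  1  2  3  4  0  1  2  3  4  0  1  2  3  4  0  1  2  3  4  0
P-positions are exactly the n with G(n) = 0.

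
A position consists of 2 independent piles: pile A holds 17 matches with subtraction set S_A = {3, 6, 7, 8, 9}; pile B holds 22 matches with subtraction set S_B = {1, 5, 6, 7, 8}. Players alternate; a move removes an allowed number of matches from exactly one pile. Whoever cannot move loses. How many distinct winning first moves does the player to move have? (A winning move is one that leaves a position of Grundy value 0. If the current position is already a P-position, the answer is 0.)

5

Pile A, S = {3, 6, 7, 8, 9}:
n :  0  1  2  3  4  5  6  7  8  9 10 11 12 13 14 15 16 17
G :  0  0  0  1  1  1  2  2  2  3  3  3  0  0  0  1  1  1
G_A(17) = 1.
Pile B, S = {1, 5, 6, 7, 8}:
n :  0  1  2  3  4  5  6  7  8  9 10 11 12 13 14 15 16 17 18 19 20 21 22
G :  0  1  0  1  0  1  2  3  2  3  2  3  4  0  1  0  1  0  1  2  3  2  3
G_B(22) = 3.
Combined Grundy value = 1 ⊕ 3 = 2.
A winning move leaves total XOR = 0, i.e. changes one component's Grundy value g to g ⊕ X where X is the current total.
Pile A: need g' = 1⊕2 = 3. Options: 17−3→G=0, 17−6→G=3, 17−7→G=3, 17−8→G=3, 17−9→G=2. Hits: 3.
Pile B: need g' = 3⊕2 = 1. Options: 22−1→G=2, 22−5→G=0, 22−6→G=1, 22−7→G=0, 22−8→G=1. Hits: 2.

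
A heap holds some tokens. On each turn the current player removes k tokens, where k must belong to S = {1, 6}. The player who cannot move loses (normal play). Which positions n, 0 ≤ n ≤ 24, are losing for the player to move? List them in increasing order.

0, 2, 4, 7, 9, 11, 14, 16, 18, 21, 23

n :  0  1  2  3  4  5  6  7  8  9 10 11 12 13 14 15 16 17 18 19 20 21 22 23 24
G :  0  1  0  1  0  1  2  0  1  0  1  0  1  2  0  1  0  1  0  1  2  0  1  0  1
P-positions are exactly the n with G(n) = 0.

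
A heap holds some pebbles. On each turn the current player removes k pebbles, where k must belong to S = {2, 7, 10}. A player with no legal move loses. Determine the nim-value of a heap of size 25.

2

G(0) = 0
G(1) = mex{} = 0
G(2) = mex{0} = 1
G(3) = mex{0} = 1
G(4) = mex{1} = 0
G(5) = mex{1} = 0
G(6) = mex{0} = 1
G(7) = mex{0,0} = 1
G(8) = mex{1,0} = 2
G(9) = mex{1,1} = 0
G(10) = mex{2,1,0} = 3
G(11) = mex{0,0,0} = 1
G(12) = mex{3,0,1} = 2
G(13) = mex{1,1,1} = 0
G(14) = mex{2,1,0} = 3
G(15) = mex{0,2,0} = 1
G(16) = mex{3,0,1} = 2
G(17) = mex{1,3,1} = 0
G(18) = mex{2,1,2} = 0
G(19) = mex{0,2,0} = 1
G(20) = mex{0,0,3} = 1
G(21) = mex{1,3,1} = 0
G(22) = mex{1,1,2} = 0
G(23) = mex{0,2,0} = 1
G(24) = mex{0,0,3} = 1
G(25) = mex{1,0,1} = 2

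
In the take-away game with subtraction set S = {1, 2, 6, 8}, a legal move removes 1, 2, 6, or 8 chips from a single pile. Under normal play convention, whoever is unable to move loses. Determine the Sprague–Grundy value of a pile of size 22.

n :  0  1  2  3  4  5  6  7  8  9 10 11 12 13 14 15 16 17 18 19 20 21 22
G :  0  1  2  0  1  2  3  0  1  2  0  1  2  3  0  1  2  0  1  2  3  0  1

1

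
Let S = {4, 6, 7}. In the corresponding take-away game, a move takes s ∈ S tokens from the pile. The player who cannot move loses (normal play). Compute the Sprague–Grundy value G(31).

2

n :  0  1  2  3  4  5  6  7  8  9 10 11 12 13 14 15 16 17 18 19 20 21 22 23 24 25 26 27 28 29 30 31
G :  0  0  0  0  1  1  1  1  2  2  2  0  0  0  0  1  1  1  1  2  2  2  0  0  0  0  1  1  1  1  2  2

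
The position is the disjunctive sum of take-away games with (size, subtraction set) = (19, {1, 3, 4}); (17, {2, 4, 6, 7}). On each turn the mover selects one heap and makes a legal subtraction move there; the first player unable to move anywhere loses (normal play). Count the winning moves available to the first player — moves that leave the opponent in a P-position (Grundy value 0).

1

Heap A, S = {1, 3, 4}:
n :  0  1  2  3  4  5  6  7  8  9 10 11 12 13 14 15 16 17 18 19
G :  0  1  0  1  2  3  2  0  1  0  1  2  3  2  0  1  0  1  2  3
G_A(19) = 3.
Heap B, S = {2, 4, 6, 7}:
n :  0  1  2  3  4  5  6  7  8  9 10 11 12 13 14 15 16 17
G :  0  0  1  1  2  2  3  3  4  0  0  1  1  2  2  3  3  4
G_B(17) = 4.
Combined Grundy value = 3 ⊕ 4 = 7.
A winning move leaves total XOR = 0, i.e. changes one component's Grundy value g to g ⊕ X where X is the current total.
Heap A: need g' = 3⊕7 = 4. Options: 19−1→G=2, 19−3→G=0, 19−4→G=1. Hits: 0.
Heap B: need g' = 4⊕7 = 3. Options: 17−2→G=3, 17−4→G=2, 17−6→G=1, 17−7→G=0. Hits: 1.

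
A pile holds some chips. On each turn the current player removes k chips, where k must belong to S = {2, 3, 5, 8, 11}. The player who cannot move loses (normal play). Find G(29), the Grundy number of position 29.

G(0) = 0
G(1) = mex{} = 0
G(2) = mex{0} = 1
G(3) = mex{0,0} = 1
G(4) = mex{1,0} = 2
G(5) = mex{1,1,0} = 2
G(6) = mex{2,1,0} = 3
G(7) = mex{2,2,1} = 0
G(8) = mex{3,2,1,0} = 4
G(9) = mex{0,3,2,0} = 1
G(10) = mex{4,0,2,1} = 3
G(11) = mex{1,4,3,1,0} = 2
G(12) = mex{3,1,0,2,0} = 4
G(13) = mex{2,3,4,2,1} = 0
G(14) = mex{4,2,1,3,1} = 0
G(15) = mex{0,4,3,0,2} = 1
G(16) = mex{0,0,2,4,2} = 1
G(17) = mex{1,0,4,1,3} = 2
G(18) = mex{1,1,0,3,0} = 2
G(19) = mex{2,1,0,2,4} = 3
G(20) = mex{2,2,1,4,1} = 0
G(21) = mex{3,2,1,0,3} = 4
G(22) = mex{0,3,2,0,2} = 1
G(23) = mex{4,0,2,1,4} = 3
G(24) = mex{1,4,3,1,0} = 2
G(25) = mex{3,1,0,2,0} = 4
G(26) = mex{2,3,4,2,1} = 0
G(27) = mex{4,2,1,3,1} = 0
G(28) = mex{0,4,3,0,2} = 1
G(29) = mex{0,0,2,4,2} = 1

1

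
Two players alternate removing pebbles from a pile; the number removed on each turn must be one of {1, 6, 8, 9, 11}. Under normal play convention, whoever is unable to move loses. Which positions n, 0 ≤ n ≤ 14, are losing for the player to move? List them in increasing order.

0, 2, 4, 7, 14

G(0) = 0
G(1) = mex{0} = 1
G(2) = mex{1} = 0
G(3) = mex{0} = 1
G(4) = mex{1} = 0
G(5) = mex{0} = 1
G(6) = mex{1,0} = 2
G(7) = mex{2,1} = 0
G(8) = mex{0,0,0} = 1
G(9) = mex{1,1,1,0} = 2
G(10) = mex{2,0,0,1} = 3
G(11) = mex{3,1,1,0,0} = 2
G(12) = mex{2,2,0,1,1} = 3
G(13) = mex{3,0,1,0,0} = 2
G(14) = mex{2,1,2,1,1} = 0
P-positions are exactly the n with G(n) = 0.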